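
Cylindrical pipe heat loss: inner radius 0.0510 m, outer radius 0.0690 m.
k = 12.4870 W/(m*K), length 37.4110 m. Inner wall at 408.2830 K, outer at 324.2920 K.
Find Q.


dT = 83.9910 K
ln(ro/ri) = 0.3023
Q = 2*pi*12.4870*37.4110*83.9910 / 0.3023 = 815566.5084 W

815566.5084 W


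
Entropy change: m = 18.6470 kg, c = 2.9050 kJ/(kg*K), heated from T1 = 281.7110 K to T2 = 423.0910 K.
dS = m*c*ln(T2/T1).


T2/T1 = 1.5019
ln(T2/T1) = 0.4067
dS = 18.6470 * 2.9050 * 0.4067 = 22.0311 kJ/K

22.0311 kJ/K


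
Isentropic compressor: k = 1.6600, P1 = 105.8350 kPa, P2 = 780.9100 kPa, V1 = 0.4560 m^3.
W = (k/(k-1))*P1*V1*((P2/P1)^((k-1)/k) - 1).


(k-1)/k = 0.3976
(P2/P1)^exp = 2.2136
W = 2.5152 * 105.8350 * 0.4560 * (2.2136 - 1) = 147.3093 kJ

147.3093 kJ


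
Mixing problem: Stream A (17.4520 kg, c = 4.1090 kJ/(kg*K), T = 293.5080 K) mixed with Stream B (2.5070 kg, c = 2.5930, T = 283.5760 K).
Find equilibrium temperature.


num = 22890.9659
den = 78.2109
Tf = 292.6825 K

292.6825 K


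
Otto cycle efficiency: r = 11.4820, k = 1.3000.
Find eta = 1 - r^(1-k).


r^(k-1) = 2.0797
eta = 1 - 1/2.0797 = 0.5192 = 51.9166%

51.9166%


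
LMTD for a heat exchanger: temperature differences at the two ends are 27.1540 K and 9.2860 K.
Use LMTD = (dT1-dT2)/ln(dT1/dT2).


dT1/dT2 = 2.9242
ln(dT1/dT2) = 1.0730
LMTD = 17.8680 / 1.0730 = 16.6521 K

16.6521 K


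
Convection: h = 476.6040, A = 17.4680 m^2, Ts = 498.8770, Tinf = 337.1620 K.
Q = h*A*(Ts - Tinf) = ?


dT = 161.7150 K
Q = 476.6040 * 17.4680 * 161.7150 = 1346328.9090 W

1346328.9090 W


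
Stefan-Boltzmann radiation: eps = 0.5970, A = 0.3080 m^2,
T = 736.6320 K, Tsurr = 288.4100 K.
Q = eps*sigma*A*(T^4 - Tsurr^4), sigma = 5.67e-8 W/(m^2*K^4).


T^4 = 2.9444e+11
Tsurr^4 = 6.9190e+09
Q = 0.5970 * 5.67e-8 * 0.3080 * 2.8752e+11 = 2997.6669 W

2997.6669 W


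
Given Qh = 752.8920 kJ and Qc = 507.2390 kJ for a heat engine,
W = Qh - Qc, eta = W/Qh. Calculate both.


W = 752.8920 - 507.2390 = 245.6530 kJ
eta = 245.6530 / 752.8920 = 0.3263 = 32.6279%

W = 245.6530 kJ, eta = 32.6279%


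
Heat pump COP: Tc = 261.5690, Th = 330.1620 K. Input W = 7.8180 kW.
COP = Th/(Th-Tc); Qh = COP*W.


COP = 330.1620 / 68.5930 = 4.8133
Qh = 4.8133 * 7.8180 = 37.6308 kW

COP = 4.8133, Qh = 37.6308 kW


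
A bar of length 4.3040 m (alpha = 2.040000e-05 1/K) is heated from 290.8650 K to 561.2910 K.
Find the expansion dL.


dT = 270.4260 K
dL = 2.040000e-05 * 4.3040 * 270.4260 = 0.023744 m
L_final = 4.327744 m

dL = 0.023744 m


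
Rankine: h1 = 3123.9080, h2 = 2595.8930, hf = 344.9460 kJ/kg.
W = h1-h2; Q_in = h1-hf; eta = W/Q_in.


W = 528.0150 kJ/kg
Q_in = 2778.9620 kJ/kg
eta = 0.1900 = 19.0004%

eta = 19.0004%


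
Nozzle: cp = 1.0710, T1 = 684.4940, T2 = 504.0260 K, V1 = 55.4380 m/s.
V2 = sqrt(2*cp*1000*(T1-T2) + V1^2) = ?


dT = 180.4680 K
2*cp*1000*dT = 386562.4560
V1^2 = 3073.3718
V2 = sqrt(389635.8278) = 624.2082 m/s

624.2082 m/s


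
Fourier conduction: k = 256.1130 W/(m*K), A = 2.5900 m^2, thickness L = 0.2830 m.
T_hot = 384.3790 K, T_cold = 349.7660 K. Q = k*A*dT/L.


dT = 34.6130 K
Q = 256.1130 * 2.5900 * 34.6130 / 0.2830 = 81130.5078 W

81130.5078 W


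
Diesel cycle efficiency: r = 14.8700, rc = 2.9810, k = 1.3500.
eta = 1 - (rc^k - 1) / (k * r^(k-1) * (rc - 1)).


r^(k-1) = 2.5722
rc^k = 4.3691
eta = 0.5102 = 51.0241%

51.0241%


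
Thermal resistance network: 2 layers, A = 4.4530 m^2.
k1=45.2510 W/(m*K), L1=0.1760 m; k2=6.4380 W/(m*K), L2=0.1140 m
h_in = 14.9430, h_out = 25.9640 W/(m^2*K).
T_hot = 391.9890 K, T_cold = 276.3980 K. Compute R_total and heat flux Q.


R_conv_in = 1/(14.9430*4.4530) = 0.0150
R_1 = 0.1760/(45.2510*4.4530) = 0.0009
R_2 = 0.1140/(6.4380*4.4530) = 0.0040
R_conv_out = 1/(25.9640*4.4530) = 0.0086
R_total = 0.0285 K/W
Q = 115.5910 / 0.0285 = 4051.9258 W

R_total = 0.0285 K/W, Q = 4051.9258 W


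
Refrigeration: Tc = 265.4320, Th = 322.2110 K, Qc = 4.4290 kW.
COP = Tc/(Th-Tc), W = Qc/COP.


COP = 265.4320 / 56.7790 = 4.6748
W = 4.4290 / 4.6748 = 0.9474 kW

COP = 4.6748, W = 0.9474 kW


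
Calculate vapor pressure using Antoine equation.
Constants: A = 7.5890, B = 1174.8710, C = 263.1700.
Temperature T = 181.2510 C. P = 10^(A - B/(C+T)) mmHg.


C+T = 444.4210
B/(C+T) = 2.6436
log10(P) = 7.5890 - 2.6436 = 4.9454
P = 10^4.9454 = 88186.2348 mmHg

88186.2348 mmHg


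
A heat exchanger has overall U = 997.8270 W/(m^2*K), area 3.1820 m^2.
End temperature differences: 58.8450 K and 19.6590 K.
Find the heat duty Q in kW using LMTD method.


LMTD = 35.7415 K
Q = 997.8270 * 3.1820 * 35.7415 = 113482.4167 W = 113.4824 kW

113.4824 kW


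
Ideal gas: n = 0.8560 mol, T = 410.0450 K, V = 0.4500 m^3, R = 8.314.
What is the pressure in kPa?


P = nRT/V = 0.8560 * 8.314 * 410.0450 / 0.4500
= 2918.2017 / 0.4500 = 6484.8927 Pa = 6.4849 kPa

6.4849 kPa


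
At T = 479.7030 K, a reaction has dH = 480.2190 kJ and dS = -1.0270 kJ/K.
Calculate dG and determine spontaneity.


T*dS = 479.7030 * -1.0270 = -492.6550 kJ
dG = 480.2190 + 492.6550 = 972.8740 kJ (non-spontaneous)

dG = 972.8740 kJ, non-spontaneous


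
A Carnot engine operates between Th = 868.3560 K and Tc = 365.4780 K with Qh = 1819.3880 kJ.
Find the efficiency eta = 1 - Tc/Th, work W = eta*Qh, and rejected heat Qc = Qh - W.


eta = 1 - 365.4780/868.3560 = 0.5791
W = 0.5791 * 1819.3880 = 1053.6349 kJ
Qc = 1819.3880 - 1053.6349 = 765.7531 kJ

eta = 57.9115%, W = 1053.6349 kJ, Qc = 765.7531 kJ


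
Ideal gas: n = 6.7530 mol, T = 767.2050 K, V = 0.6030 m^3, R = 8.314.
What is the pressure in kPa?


P = nRT/V = 6.7530 * 8.314 * 767.2050 / 0.6030
= 43074.2966 / 0.6030 = 71433.3277 Pa = 71.4333 kPa

71.4333 kPa


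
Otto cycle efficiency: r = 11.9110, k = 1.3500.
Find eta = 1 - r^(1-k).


r^(k-1) = 2.3800
eta = 1 - 1/2.3800 = 0.5798 = 57.9837%

57.9837%


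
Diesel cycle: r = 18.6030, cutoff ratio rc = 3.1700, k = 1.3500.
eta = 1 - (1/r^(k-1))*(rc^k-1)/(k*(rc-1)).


r^(k-1) = 2.7820
rc^k = 4.7471
eta = 0.5402 = 54.0220%

54.0220%


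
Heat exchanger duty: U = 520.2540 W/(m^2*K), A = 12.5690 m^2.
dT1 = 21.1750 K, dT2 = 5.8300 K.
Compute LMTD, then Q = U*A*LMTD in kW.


LMTD = 11.8972 K
Q = 520.2540 * 12.5690 * 11.8972 = 77796.3545 W = 77.7964 kW

77.7964 kW


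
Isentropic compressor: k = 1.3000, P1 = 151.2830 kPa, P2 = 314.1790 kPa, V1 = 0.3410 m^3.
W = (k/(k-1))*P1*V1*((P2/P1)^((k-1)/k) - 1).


(k-1)/k = 0.2308
(P2/P1)^exp = 1.1837
W = 4.3333 * 151.2830 * 0.3410 * (1.1837 - 1) = 41.0663 kJ

41.0663 kJ


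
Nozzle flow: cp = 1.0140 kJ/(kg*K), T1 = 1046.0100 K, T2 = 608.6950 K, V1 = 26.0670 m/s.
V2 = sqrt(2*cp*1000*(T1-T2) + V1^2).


dT = 437.3150 K
2*cp*1000*dT = 886874.8200
V1^2 = 679.4885
V2 = sqrt(887554.3085) = 942.1010 m/s

942.1010 m/s


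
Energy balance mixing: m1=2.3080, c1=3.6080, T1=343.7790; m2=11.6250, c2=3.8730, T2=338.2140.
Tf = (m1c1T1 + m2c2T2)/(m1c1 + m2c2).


num = 18090.3588
den = 53.3509
Tf = 339.0826 K

339.0826 K


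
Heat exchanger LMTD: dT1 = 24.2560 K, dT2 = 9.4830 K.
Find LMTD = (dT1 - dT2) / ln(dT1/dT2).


dT1/dT2 = 2.5578
ln(dT1/dT2) = 0.9392
LMTD = 14.7730 / 0.9392 = 15.7300 K

15.7300 K


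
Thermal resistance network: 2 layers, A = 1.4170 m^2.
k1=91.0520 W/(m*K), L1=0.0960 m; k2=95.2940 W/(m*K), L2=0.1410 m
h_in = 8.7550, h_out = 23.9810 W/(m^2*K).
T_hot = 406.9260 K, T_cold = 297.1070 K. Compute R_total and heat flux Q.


R_conv_in = 1/(8.7550*1.4170) = 0.0806
R_1 = 0.0960/(91.0520*1.4170) = 0.0007
R_2 = 0.1410/(95.2940*1.4170) = 0.0010
R_conv_out = 1/(23.9810*1.4170) = 0.0294
R_total = 0.1118 K/W
Q = 109.8190 / 0.1118 = 982.0732 W

R_total = 0.1118 K/W, Q = 982.0732 W


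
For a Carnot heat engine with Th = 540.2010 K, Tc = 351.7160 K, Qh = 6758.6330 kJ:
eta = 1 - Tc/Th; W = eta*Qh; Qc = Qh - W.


eta = 1 - 351.7160/540.2010 = 0.3489
W = 0.3489 * 6758.6330 = 2358.1980 kJ
Qc = 6758.6330 - 2358.1980 = 4400.4350 kJ

eta = 34.8916%, W = 2358.1980 kJ, Qc = 4400.4350 kJ


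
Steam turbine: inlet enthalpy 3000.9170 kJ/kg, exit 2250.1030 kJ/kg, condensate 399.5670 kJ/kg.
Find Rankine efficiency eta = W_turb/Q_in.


W = 750.8140 kJ/kg
Q_in = 2601.3500 kJ/kg
eta = 0.2886 = 28.8625%

eta = 28.8625%


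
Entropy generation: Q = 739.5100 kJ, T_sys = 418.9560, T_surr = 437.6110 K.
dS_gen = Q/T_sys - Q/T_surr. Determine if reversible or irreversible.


dS_sys = 739.5100/418.9560 = 1.7651 kJ/K
dS_surr = -739.5100/437.6110 = -1.6899 kJ/K
dS_gen = 1.7651 - 1.6899 = 0.0752 kJ/K (irreversible)

dS_gen = 0.0752 kJ/K, irreversible


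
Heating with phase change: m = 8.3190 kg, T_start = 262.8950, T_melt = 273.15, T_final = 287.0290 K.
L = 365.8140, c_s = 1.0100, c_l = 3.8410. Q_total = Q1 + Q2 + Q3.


Q1 (sensible, solid) = 8.3190 * 1.0100 * 10.2550 = 86.1645 kJ
Q2 (latent) = 8.3190 * 365.8140 = 3043.2067 kJ
Q3 (sensible, liquid) = 8.3190 * 3.8410 * 13.8790 = 443.4796 kJ
Q_total = 3572.8507 kJ

3572.8507 kJ


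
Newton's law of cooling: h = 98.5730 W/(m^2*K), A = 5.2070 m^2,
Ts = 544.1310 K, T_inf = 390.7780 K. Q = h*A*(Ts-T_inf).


dT = 153.3530 K
Q = 98.5730 * 5.2070 * 153.3530 = 78711.4347 W

78711.4347 W


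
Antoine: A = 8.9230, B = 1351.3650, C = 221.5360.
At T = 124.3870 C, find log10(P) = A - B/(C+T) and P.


C+T = 345.9230
B/(C+T) = 3.9065
log10(P) = 8.9230 - 3.9065 = 5.0165
P = 10^5.0165 = 103860.7448 mmHg

103860.7448 mmHg


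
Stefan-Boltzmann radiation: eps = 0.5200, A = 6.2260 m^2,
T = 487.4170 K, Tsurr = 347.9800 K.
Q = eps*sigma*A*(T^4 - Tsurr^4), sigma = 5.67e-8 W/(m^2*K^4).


T^4 = 5.6442e+10
Tsurr^4 = 1.4663e+10
Q = 0.5200 * 5.67e-8 * 6.2260 * 4.1779e+10 = 7669.3041 W

7669.3041 W


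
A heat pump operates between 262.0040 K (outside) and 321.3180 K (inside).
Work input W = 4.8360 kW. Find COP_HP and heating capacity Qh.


COP = 321.3180 / 59.3140 = 5.4172
Qh = 5.4172 * 4.8360 = 26.1978 kW

COP = 5.4172, Qh = 26.1978 kW


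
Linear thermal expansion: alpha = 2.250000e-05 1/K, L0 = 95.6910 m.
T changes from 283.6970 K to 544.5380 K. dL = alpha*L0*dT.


dT = 260.8410 K
dL = 2.250000e-05 * 95.6910 * 260.8410 = 0.561603 m
L_final = 96.252603 m

dL = 0.561603 m


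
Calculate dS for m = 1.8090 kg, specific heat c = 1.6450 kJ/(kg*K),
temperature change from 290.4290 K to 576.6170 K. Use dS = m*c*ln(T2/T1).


T2/T1 = 1.9854
ln(T2/T1) = 0.6858
dS = 1.8090 * 1.6450 * 0.6858 = 2.0409 kJ/K

2.0409 kJ/K


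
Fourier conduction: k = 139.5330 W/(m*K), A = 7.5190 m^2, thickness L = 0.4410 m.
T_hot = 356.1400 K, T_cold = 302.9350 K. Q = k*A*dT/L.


dT = 53.2050 K
Q = 139.5330 * 7.5190 * 53.2050 / 0.4410 = 126575.8565 W

126575.8565 W


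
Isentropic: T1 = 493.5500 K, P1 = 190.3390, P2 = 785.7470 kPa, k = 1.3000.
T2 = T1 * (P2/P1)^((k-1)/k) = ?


(k-1)/k = 0.2308
(P2/P1)^exp = 1.3871
T2 = 493.5500 * 1.3871 = 684.5867 K

684.5867 K


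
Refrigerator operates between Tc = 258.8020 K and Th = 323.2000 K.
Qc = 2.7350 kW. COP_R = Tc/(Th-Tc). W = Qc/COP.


COP = 258.8020 / 64.3980 = 4.0188
W = 2.7350 / 4.0188 = 0.6806 kW

COP = 4.0188, W = 0.6806 kW


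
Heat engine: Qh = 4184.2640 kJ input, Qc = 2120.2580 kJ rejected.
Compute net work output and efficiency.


W = 4184.2640 - 2120.2580 = 2064.0060 kJ
eta = 2064.0060 / 4184.2640 = 0.4933 = 49.3278%

W = 2064.0060 kJ, eta = 49.3278%


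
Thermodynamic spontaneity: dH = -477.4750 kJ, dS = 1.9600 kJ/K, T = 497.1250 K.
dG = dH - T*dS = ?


T*dS = 497.1250 * 1.9600 = 974.3650 kJ
dG = -477.4750 - 974.3650 = -1451.8400 kJ (spontaneous)

dG = -1451.8400 kJ, spontaneous


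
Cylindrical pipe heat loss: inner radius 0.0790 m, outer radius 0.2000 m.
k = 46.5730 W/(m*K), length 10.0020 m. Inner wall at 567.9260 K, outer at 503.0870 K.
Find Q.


dT = 64.8390 K
ln(ro/ri) = 0.9289
Q = 2*pi*46.5730*10.0020*64.8390 / 0.9289 = 204306.6634 W

204306.6634 W


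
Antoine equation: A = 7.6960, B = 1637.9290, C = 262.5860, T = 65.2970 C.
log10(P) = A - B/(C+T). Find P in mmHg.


C+T = 327.8830
B/(C+T) = 4.9955
log10(P) = 7.6960 - 4.9955 = 2.7005
P = 10^2.7005 = 501.8017 mmHg

501.8017 mmHg


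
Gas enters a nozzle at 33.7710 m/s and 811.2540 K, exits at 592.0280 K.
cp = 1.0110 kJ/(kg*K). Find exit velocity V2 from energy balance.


dT = 219.2260 K
2*cp*1000*dT = 443274.9720
V1^2 = 1140.4804
V2 = sqrt(444415.4524) = 666.6449 m/s

666.6449 m/s


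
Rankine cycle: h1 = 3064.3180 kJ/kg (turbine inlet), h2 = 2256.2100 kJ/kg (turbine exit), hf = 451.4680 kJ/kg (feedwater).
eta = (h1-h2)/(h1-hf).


W = 808.1080 kJ/kg
Q_in = 2612.8500 kJ/kg
eta = 0.3093 = 30.9282%

eta = 30.9282%


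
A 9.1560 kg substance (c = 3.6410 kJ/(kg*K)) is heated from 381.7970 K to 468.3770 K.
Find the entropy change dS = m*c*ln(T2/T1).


T2/T1 = 1.2268
ln(T2/T1) = 0.2044
dS = 9.1560 * 3.6410 * 0.2044 = 6.8136 kJ/K

6.8136 kJ/K


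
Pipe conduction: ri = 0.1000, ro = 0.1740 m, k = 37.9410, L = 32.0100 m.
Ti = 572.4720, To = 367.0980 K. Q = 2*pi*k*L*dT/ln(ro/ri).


dT = 205.3740 K
ln(ro/ri) = 0.5539
Q = 2*pi*37.9410*32.0100*205.3740 / 0.5539 = 2829437.3674 W

2829437.3674 W


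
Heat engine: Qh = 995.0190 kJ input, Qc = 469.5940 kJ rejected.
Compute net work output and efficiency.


W = 995.0190 - 469.5940 = 525.4250 kJ
eta = 525.4250 / 995.0190 = 0.5281 = 52.8055%

W = 525.4250 kJ, eta = 52.8055%


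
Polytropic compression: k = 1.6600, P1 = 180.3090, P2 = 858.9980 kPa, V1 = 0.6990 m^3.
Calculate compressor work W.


(k-1)/k = 0.3976
(P2/P1)^exp = 1.8602
W = 2.5152 * 180.3090 * 0.6990 * (1.8602 - 1) = 272.6784 kJ

272.6784 kJ


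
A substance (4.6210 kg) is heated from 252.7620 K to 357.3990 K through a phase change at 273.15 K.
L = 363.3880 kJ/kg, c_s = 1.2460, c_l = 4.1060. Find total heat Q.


Q1 (sensible, solid) = 4.6210 * 1.2460 * 20.3880 = 117.3893 kJ
Q2 (latent) = 4.6210 * 363.3880 = 1679.2159 kJ
Q3 (sensible, liquid) = 4.6210 * 4.1060 * 84.2490 = 1598.5259 kJ
Q_total = 3395.1311 kJ

3395.1311 kJ


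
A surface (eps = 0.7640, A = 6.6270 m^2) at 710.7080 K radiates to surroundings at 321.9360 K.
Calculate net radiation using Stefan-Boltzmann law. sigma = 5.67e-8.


T^4 = 2.5513e+11
Tsurr^4 = 1.0742e+10
Q = 0.7640 * 5.67e-8 * 6.6270 * 2.4439e+11 = 70157.9682 W

70157.9682 W


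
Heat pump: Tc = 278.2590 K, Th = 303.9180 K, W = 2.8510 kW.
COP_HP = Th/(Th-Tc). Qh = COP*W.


COP = 303.9180 / 25.6590 = 11.8445
Qh = 11.8445 * 2.8510 = 33.7687 kW

COP = 11.8445, Qh = 33.7687 kW


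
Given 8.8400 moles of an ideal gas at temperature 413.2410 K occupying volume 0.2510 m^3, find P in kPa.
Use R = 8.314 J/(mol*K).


P = nRT/V = 8.8400 * 8.314 * 413.2410 / 0.2510
= 30371.4614 / 0.2510 = 121001.8381 Pa = 121.0018 kPa

121.0018 kPa


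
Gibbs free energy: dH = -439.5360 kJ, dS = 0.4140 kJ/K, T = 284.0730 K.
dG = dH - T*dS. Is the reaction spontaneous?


T*dS = 284.0730 * 0.4140 = 117.6062 kJ
dG = -439.5360 - 117.6062 = -557.1422 kJ (spontaneous)

dG = -557.1422 kJ, spontaneous


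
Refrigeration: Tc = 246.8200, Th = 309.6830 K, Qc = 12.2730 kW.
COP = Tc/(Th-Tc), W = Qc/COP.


COP = 246.8200 / 62.8630 = 3.9263
W = 12.2730 / 3.9263 = 3.1258 kW

COP = 3.9263, W = 3.1258 kW


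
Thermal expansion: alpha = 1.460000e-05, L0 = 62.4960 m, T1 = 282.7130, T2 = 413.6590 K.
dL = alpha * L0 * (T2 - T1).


dT = 130.9460 K
dL = 1.460000e-05 * 62.4960 * 130.9460 = 0.119481 m
L_final = 62.615481 m

dL = 0.119481 m


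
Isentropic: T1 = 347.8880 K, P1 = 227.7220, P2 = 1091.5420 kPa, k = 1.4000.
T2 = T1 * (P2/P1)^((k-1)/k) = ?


(k-1)/k = 0.2857
(P2/P1)^exp = 1.5648
T2 = 347.8880 * 1.5648 = 544.3857 K

544.3857 K


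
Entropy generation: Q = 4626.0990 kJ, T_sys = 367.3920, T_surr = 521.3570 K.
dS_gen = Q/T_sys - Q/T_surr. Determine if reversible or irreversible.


dS_sys = 4626.0990/367.3920 = 12.5917 kJ/K
dS_surr = -4626.0990/521.3570 = -8.8732 kJ/K
dS_gen = 12.5917 - 8.8732 = 3.7185 kJ/K (irreversible)

dS_gen = 3.7185 kJ/K, irreversible


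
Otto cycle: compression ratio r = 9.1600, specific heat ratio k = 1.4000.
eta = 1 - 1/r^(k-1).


r^(k-1) = 2.4253
eta = 1 - 1/2.4253 = 0.5877 = 58.7673%

58.7673%


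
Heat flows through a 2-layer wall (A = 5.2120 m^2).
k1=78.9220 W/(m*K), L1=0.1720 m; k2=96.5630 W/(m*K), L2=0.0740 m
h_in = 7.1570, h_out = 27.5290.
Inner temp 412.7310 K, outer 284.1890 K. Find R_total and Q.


R_conv_in = 1/(7.1570*5.2120) = 0.0268
R_1 = 0.1720/(78.9220*5.2120) = 0.0004
R_2 = 0.0740/(96.5630*5.2120) = 0.0001
R_conv_out = 1/(27.5290*5.2120) = 0.0070
R_total = 0.0343 K/W
Q = 128.5420 / 0.0343 = 3742.9158 W

R_total = 0.0343 K/W, Q = 3742.9158 W


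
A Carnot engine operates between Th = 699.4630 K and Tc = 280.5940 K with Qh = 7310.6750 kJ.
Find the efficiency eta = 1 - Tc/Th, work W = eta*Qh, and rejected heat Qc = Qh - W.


eta = 1 - 280.5940/699.4630 = 0.5988
W = 0.5988 * 7310.6750 = 4377.9516 kJ
Qc = 7310.6750 - 4377.9516 = 2932.7234 kJ

eta = 59.8844%, W = 4377.9516 kJ, Qc = 2932.7234 kJ


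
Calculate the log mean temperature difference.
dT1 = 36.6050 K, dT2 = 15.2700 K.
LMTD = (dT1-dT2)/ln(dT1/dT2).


dT1/dT2 = 2.3972
ln(dT1/dT2) = 0.8743
LMTD = 21.3350 / 0.8743 = 24.4025 K

24.4025 K


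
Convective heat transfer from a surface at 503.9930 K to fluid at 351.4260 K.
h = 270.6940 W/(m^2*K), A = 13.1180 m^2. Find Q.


dT = 152.5670 K
Q = 270.6940 * 13.1180 * 152.5670 = 541759.9081 W

541759.9081 W


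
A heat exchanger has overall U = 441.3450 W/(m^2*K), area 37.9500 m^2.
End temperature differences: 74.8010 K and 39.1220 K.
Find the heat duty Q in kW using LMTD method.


LMTD = 55.0478 K
Q = 441.3450 * 37.9500 * 55.0478 = 921997.2556 W = 921.9973 kW

921.9973 kW


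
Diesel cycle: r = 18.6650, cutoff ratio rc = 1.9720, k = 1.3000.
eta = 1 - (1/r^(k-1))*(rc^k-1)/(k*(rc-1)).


r^(k-1) = 2.4061
rc^k = 2.4176
eta = 0.5337 = 53.3742%

53.3742%


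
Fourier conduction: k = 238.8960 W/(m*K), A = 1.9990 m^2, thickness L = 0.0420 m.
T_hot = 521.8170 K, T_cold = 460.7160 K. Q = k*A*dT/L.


dT = 61.1010 K
Q = 238.8960 * 1.9990 * 61.1010 / 0.0420 = 694737.4335 W

694737.4335 W


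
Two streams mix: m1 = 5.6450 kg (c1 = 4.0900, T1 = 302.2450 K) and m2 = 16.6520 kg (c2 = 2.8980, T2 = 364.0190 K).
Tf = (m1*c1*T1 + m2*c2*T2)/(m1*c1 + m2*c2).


num = 24544.8931
den = 71.3455
Tf = 344.0284 K

344.0284 K


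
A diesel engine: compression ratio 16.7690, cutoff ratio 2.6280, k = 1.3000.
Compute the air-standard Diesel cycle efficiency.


r^(k-1) = 2.3300
rc^k = 3.5117
eta = 0.4907 = 49.0655%

49.0655%


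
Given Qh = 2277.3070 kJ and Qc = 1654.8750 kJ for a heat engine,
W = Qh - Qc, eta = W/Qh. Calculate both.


W = 2277.3070 - 1654.8750 = 622.4320 kJ
eta = 622.4320 / 2277.3070 = 0.2733 = 27.3319%

W = 622.4320 kJ, eta = 27.3319%


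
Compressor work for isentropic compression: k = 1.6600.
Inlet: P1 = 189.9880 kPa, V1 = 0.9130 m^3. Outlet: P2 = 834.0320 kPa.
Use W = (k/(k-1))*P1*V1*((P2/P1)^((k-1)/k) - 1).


(k-1)/k = 0.3976
(P2/P1)^exp = 1.8007
W = 2.5152 * 189.9880 * 0.9130 * (1.8007 - 1) = 349.3137 kJ

349.3137 kJ


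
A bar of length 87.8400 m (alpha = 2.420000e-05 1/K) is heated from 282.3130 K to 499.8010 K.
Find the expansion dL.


dT = 217.4880 K
dL = 2.420000e-05 * 87.8400 * 217.4880 = 0.462320 m
L_final = 88.302320 m

dL = 0.462320 m


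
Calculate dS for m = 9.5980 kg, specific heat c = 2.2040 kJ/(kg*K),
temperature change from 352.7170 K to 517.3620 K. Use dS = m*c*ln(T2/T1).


T2/T1 = 1.4668
ln(T2/T1) = 0.3831
dS = 9.5980 * 2.2040 * 0.3831 = 8.1036 kJ/K

8.1036 kJ/K


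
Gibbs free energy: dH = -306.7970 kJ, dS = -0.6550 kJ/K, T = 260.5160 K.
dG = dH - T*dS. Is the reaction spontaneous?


T*dS = 260.5160 * -0.6550 = -170.6380 kJ
dG = -306.7970 + 170.6380 = -136.1590 kJ (spontaneous)

dG = -136.1590 kJ, spontaneous


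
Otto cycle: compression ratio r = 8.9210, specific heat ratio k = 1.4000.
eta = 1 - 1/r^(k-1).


r^(k-1) = 2.3997
eta = 1 - 1/2.3997 = 0.5833 = 58.3289%

58.3289%


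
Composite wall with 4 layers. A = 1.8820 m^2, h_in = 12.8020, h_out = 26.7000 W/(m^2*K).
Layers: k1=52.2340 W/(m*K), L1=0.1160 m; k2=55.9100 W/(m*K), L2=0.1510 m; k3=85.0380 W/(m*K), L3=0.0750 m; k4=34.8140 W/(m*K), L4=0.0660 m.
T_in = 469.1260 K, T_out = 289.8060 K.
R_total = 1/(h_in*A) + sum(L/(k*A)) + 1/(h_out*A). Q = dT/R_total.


R_conv_in = 1/(12.8020*1.8820) = 0.0415
R_1 = 0.1160/(52.2340*1.8820) = 0.0012
R_2 = 0.1510/(55.9100*1.8820) = 0.0014
R_3 = 0.0750/(85.0380*1.8820) = 0.0005
R_4 = 0.0660/(34.8140*1.8820) = 0.0010
R_conv_out = 1/(26.7000*1.8820) = 0.0199
R_total = 0.0655 K/W
Q = 179.3200 / 0.0655 = 2737.8372 W

R_total = 0.0655 K/W, Q = 2737.8372 W


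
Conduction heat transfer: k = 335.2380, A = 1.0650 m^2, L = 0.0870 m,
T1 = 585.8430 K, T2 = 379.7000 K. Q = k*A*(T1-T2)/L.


dT = 206.1430 K
Q = 335.2380 * 1.0650 * 206.1430 / 0.0870 = 845964.5965 W

845964.5965 W


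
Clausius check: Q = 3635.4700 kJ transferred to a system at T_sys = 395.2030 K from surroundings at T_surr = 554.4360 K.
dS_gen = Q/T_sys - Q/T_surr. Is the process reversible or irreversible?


dS_sys = 3635.4700/395.2030 = 9.1990 kJ/K
dS_surr = -3635.4700/554.4360 = -6.5571 kJ/K
dS_gen = 9.1990 - 6.5571 = 2.6419 kJ/K (irreversible)

dS_gen = 2.6419 kJ/K, irreversible


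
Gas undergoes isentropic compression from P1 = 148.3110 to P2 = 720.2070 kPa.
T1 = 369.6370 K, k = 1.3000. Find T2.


(k-1)/k = 0.2308
(P2/P1)^exp = 1.4400
T2 = 369.6370 * 1.4400 = 532.2904 K

532.2904 K


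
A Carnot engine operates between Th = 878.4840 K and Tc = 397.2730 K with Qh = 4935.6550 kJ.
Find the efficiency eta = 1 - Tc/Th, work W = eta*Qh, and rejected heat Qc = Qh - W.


eta = 1 - 397.2730/878.4840 = 0.5478
W = 0.5478 * 4935.6550 = 2703.6252 kJ
Qc = 4935.6550 - 2703.6252 = 2232.0298 kJ

eta = 54.7774%, W = 2703.6252 kJ, Qc = 2232.0298 kJ


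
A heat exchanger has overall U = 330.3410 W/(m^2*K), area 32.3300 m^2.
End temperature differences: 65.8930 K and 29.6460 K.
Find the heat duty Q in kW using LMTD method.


LMTD = 45.3822 K
Q = 330.3410 * 32.3300 * 45.3822 = 484678.6009 W = 484.6786 kW

484.6786 kW


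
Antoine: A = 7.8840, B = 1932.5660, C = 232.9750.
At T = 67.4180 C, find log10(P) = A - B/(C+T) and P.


C+T = 300.3930
B/(C+T) = 6.4335
log10(P) = 7.8840 - 6.4335 = 1.4505
P = 10^1.4505 = 28.2190 mmHg

28.2190 mmHg


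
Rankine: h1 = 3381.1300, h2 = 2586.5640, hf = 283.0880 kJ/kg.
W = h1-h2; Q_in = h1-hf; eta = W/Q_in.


W = 794.5660 kJ/kg
Q_in = 3098.0420 kJ/kg
eta = 0.2565 = 25.6474%

eta = 25.6474%


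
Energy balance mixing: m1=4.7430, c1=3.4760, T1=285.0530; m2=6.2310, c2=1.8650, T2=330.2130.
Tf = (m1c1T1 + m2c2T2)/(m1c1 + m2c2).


num = 8536.9184
den = 28.1075
Tf = 303.7240 K

303.7240 K


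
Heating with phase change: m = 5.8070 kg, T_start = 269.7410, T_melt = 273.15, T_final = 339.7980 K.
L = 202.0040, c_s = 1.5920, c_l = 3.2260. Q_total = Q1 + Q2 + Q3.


Q1 (sensible, solid) = 5.8070 * 1.5920 * 3.4090 = 31.5153 kJ
Q2 (latent) = 5.8070 * 202.0040 = 1173.0372 kJ
Q3 (sensible, liquid) = 5.8070 * 3.2260 * 66.6480 = 1248.5424 kJ
Q_total = 2453.0950 kJ

2453.0950 kJ


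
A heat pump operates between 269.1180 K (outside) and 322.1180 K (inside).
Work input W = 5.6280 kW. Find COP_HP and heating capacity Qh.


COP = 322.1180 / 53.0000 = 6.0777
Qh = 6.0777 * 5.6280 = 34.2053 kW

COP = 6.0777, Qh = 34.2053 kW


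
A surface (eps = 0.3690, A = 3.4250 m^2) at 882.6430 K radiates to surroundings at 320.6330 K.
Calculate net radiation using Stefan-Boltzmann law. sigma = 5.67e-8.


T^4 = 6.0693e+11
Tsurr^4 = 1.0569e+10
Q = 0.3690 * 5.67e-8 * 3.4250 * 5.9636e+11 = 42734.7339 W

42734.7339 W


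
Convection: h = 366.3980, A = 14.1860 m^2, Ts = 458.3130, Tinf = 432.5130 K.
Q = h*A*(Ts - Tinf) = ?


dT = 25.8000 K
Q = 366.3980 * 14.1860 * 25.8000 = 134101.2283 W

134101.2283 W


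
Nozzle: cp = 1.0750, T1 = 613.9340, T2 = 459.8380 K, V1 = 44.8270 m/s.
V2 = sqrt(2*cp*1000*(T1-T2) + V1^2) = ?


dT = 154.0960 K
2*cp*1000*dT = 331306.4000
V1^2 = 2009.4599
V2 = sqrt(333315.8599) = 577.3351 m/s

577.3351 m/s


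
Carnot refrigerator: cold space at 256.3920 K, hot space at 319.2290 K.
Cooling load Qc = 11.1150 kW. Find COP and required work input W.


COP = 256.3920 / 62.8370 = 4.0803
W = 11.1150 / 4.0803 = 2.7241 kW

COP = 4.0803, W = 2.7241 kW


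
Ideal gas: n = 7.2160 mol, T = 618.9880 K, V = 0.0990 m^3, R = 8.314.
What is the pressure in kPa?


P = nRT/V = 7.2160 * 8.314 * 618.9880 / 0.0990
= 37135.4571 / 0.0990 = 375105.6276 Pa = 375.1056 kPa

375.1056 kPa


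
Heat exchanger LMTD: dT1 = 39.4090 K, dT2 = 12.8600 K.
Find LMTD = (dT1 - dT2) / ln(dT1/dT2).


dT1/dT2 = 3.0645
ln(dT1/dT2) = 1.1199
LMTD = 26.5490 / 1.1199 = 23.7072 K

23.7072 K


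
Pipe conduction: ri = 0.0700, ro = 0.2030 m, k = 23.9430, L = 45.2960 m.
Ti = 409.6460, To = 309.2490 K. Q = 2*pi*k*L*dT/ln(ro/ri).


dT = 100.3970 K
ln(ro/ri) = 1.0647
Q = 2*pi*23.9430*45.2960*100.3970 / 1.0647 = 642550.6805 W

642550.6805 W


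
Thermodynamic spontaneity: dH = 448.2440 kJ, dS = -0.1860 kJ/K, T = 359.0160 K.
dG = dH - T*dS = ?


T*dS = 359.0160 * -0.1860 = -66.7770 kJ
dG = 448.2440 + 66.7770 = 515.0210 kJ (non-spontaneous)

dG = 515.0210 kJ, non-spontaneous


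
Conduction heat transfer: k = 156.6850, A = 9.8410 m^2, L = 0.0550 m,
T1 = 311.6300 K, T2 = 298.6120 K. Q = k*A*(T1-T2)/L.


dT = 13.0180 K
Q = 156.6850 * 9.8410 * 13.0180 / 0.0550 = 364962.4904 W

364962.4904 W


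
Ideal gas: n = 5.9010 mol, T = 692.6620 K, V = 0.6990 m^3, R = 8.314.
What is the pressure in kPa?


P = nRT/V = 5.9010 * 8.314 * 692.6620 / 0.6990
= 33982.6308 / 0.6990 = 48616.0670 Pa = 48.6161 kPa

48.6161 kPa


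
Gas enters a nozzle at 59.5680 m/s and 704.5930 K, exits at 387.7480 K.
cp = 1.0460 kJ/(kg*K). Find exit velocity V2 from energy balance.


dT = 316.8450 K
2*cp*1000*dT = 662839.7400
V1^2 = 3548.3466
V2 = sqrt(666388.0866) = 816.3260 m/s

816.3260 m/s


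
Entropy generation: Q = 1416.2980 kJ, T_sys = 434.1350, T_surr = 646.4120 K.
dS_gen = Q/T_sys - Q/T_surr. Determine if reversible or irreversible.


dS_sys = 1416.2980/434.1350 = 3.2623 kJ/K
dS_surr = -1416.2980/646.4120 = -2.1910 kJ/K
dS_gen = 3.2623 - 2.1910 = 1.0713 kJ/K (irreversible)

dS_gen = 1.0713 kJ/K, irreversible


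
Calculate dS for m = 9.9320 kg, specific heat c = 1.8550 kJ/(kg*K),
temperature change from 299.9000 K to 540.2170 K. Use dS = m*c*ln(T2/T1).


T2/T1 = 1.8013
ln(T2/T1) = 0.5885
dS = 9.9320 * 1.8550 * 0.5885 = 10.8428 kJ/K

10.8428 kJ/K


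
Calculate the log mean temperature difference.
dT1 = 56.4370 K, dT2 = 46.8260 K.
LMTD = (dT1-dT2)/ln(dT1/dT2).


dT1/dT2 = 1.2052
ln(dT1/dT2) = 0.1867
LMTD = 9.6110 / 0.1867 = 51.4821 K

51.4821 K


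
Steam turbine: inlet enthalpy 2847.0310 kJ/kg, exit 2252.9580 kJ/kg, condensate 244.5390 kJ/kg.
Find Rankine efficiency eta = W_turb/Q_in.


W = 594.0730 kJ/kg
Q_in = 2602.4920 kJ/kg
eta = 0.2283 = 22.8271%

eta = 22.8271%


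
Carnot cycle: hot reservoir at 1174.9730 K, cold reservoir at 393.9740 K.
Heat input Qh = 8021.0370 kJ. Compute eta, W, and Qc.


eta = 1 - 393.9740/1174.9730 = 0.6647
W = 0.6647 * 8021.0370 = 5331.5454 kJ
Qc = 8021.0370 - 5331.5454 = 2689.4916 kJ

eta = 66.4695%, W = 5331.5454 kJ, Qc = 2689.4916 kJ


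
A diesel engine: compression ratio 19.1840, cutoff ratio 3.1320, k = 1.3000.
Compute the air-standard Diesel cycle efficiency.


r^(k-1) = 2.4259
rc^k = 4.4113
eta = 0.4926 = 49.2648%

49.2648%


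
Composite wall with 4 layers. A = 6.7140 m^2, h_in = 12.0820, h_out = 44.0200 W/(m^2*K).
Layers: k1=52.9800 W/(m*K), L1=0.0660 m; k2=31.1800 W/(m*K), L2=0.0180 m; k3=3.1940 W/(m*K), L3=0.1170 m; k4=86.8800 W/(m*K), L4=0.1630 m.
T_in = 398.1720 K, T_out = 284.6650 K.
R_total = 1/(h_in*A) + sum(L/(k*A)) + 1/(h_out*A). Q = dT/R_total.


R_conv_in = 1/(12.0820*6.7140) = 0.0123
R_1 = 0.0660/(52.9800*6.7140) = 0.0002
R_2 = 0.0180/(31.1800*6.7140) = 8.5983e-05
R_3 = 0.1170/(3.1940*6.7140) = 0.0055
R_4 = 0.1630/(86.8800*6.7140) = 0.0003
R_conv_out = 1/(44.0200*6.7140) = 0.0034
R_total = 0.0217 K/W
Q = 113.5070 / 0.0217 = 5226.3867 W

R_total = 0.0217 K/W, Q = 5226.3867 W


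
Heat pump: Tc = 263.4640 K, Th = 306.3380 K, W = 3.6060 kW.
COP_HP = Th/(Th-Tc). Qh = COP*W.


COP = 306.3380 / 42.8740 = 7.1451
Qh = 7.1451 * 3.6060 = 25.7651 kW

COP = 7.1451, Qh = 25.7651 kW


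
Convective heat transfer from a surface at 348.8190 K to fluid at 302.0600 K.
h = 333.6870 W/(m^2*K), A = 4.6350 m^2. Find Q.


dT = 46.7590 K
Q = 333.6870 * 4.6350 * 46.7590 = 72319.3045 W

72319.3045 W


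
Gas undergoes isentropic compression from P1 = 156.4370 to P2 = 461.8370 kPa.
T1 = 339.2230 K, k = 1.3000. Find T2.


(k-1)/k = 0.2308
(P2/P1)^exp = 1.2838
T2 = 339.2230 * 1.2838 = 435.4931 K

435.4931 K


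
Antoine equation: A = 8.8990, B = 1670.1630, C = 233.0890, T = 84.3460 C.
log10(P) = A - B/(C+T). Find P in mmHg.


C+T = 317.4350
B/(C+T) = 5.2614
log10(P) = 8.8990 - 5.2614 = 3.6376
P = 10^3.6376 = 4340.7718 mmHg

4340.7718 mmHg


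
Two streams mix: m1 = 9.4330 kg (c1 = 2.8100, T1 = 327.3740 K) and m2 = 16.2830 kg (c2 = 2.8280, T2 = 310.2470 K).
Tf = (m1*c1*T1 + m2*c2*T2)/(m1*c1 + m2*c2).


num = 22963.9686
den = 72.5551
Tf = 316.5041 K

316.5041 K


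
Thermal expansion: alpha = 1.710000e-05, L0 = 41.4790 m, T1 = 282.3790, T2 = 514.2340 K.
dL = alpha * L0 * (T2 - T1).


dT = 231.8550 K
dL = 1.710000e-05 * 41.4790 * 231.8550 = 0.164453 m
L_final = 41.643453 m

dL = 0.164453 m


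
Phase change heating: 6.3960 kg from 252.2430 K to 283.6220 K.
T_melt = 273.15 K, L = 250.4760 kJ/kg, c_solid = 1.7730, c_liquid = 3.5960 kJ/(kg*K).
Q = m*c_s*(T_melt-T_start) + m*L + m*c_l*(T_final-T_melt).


Q1 (sensible, solid) = 6.3960 * 1.7730 * 20.9070 = 237.0876 kJ
Q2 (latent) = 6.3960 * 250.4760 = 1602.0445 kJ
Q3 (sensible, liquid) = 6.3960 * 3.5960 * 10.4720 = 240.8562 kJ
Q_total = 2079.9883 kJ

2079.9883 kJ


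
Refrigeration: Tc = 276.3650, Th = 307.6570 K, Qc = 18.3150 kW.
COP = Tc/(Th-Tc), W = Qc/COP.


COP = 276.3650 / 31.2920 = 8.8318
W = 18.3150 / 8.8318 = 2.0738 kW

COP = 8.8318, W = 2.0738 kW


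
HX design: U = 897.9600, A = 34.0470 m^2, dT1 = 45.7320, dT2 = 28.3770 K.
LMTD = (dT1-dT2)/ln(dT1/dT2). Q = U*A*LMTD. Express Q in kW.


LMTD = 36.3669 K
Q = 897.9600 * 34.0470 * 36.3669 = 1111840.3937 W = 1111.8404 kW

1111.8404 kW


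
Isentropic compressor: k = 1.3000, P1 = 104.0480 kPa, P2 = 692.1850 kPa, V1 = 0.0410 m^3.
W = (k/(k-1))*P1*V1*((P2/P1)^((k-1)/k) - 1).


(k-1)/k = 0.2308
(P2/P1)^exp = 1.5485
W = 4.3333 * 104.0480 * 0.0410 * (1.5485 - 1) = 10.1401 kJ

10.1401 kJ


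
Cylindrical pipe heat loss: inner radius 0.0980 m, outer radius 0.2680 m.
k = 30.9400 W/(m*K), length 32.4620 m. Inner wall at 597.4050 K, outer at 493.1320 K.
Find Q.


dT = 104.2730 K
ln(ro/ri) = 1.0060
Q = 2*pi*30.9400*32.4620*104.2730 / 1.0060 = 654095.1367 W

654095.1367 W


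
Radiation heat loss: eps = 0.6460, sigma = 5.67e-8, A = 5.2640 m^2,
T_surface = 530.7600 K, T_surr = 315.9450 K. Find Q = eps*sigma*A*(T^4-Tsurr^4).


T^4 = 7.9358e+10
Tsurr^4 = 9.9643e+09
Q = 0.6460 * 5.67e-8 * 5.2640 * 6.9394e+10 = 13379.9331 W

13379.9331 W


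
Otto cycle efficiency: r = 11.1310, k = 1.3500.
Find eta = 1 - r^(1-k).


r^(k-1) = 2.3243
eta = 1 - 1/2.3243 = 0.5698 = 56.9758%

56.9758%


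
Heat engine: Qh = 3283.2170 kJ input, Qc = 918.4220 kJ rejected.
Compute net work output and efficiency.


W = 3283.2170 - 918.4220 = 2364.7950 kJ
eta = 2364.7950 / 3283.2170 = 0.7203 = 72.0268%

W = 2364.7950 kJ, eta = 72.0268%


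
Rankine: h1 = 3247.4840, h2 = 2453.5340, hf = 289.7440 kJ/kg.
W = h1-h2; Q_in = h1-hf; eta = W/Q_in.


W = 793.9500 kJ/kg
Q_in = 2957.7400 kJ/kg
eta = 0.2684 = 26.8431%

eta = 26.8431%


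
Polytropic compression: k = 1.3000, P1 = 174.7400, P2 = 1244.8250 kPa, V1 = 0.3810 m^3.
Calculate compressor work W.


(k-1)/k = 0.2308
(P2/P1)^exp = 1.5732
W = 4.3333 * 174.7400 * 0.3810 * (1.5732 - 1) = 165.3623 kJ

165.3623 kJ


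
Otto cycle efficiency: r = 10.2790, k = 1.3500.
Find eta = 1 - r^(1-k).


r^(k-1) = 2.2604
eta = 1 - 1/2.2604 = 0.5576 = 55.7598%

55.7598%


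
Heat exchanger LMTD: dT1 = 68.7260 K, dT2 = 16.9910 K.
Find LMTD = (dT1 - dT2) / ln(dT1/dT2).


dT1/dT2 = 4.0448
ln(dT1/dT2) = 1.3974
LMTD = 51.7350 / 1.3974 = 37.0212 K

37.0212 K


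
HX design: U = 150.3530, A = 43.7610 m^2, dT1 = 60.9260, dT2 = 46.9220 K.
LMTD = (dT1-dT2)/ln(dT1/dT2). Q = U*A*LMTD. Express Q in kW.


LMTD = 53.6196 K
Q = 150.3530 * 43.7610 * 53.6196 = 352795.1078 W = 352.7951 kW

352.7951 kW


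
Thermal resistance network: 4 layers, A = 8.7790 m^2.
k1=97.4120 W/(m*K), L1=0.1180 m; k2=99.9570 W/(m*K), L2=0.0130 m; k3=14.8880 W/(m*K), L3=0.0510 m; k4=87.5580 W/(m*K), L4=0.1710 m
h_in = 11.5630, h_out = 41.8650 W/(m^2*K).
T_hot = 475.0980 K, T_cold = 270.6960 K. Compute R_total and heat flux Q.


R_conv_in = 1/(11.5630*8.7790) = 0.0099
R_1 = 0.1180/(97.4120*8.7790) = 0.0001
R_2 = 0.0130/(99.9570*8.7790) = 1.4814e-05
R_3 = 0.0510/(14.8880*8.7790) = 0.0004
R_4 = 0.1710/(87.5580*8.7790) = 0.0002
R_conv_out = 1/(41.8650*8.7790) = 0.0027
R_total = 0.0133 K/W
Q = 204.4020 / 0.0133 = 15325.4773 W

R_total = 0.0133 K/W, Q = 15325.4773 W


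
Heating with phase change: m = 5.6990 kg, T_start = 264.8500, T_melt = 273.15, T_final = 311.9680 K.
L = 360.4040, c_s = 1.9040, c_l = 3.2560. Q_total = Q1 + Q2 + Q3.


Q1 (sensible, solid) = 5.6990 * 1.9040 * 8.3000 = 90.0624 kJ
Q2 (latent) = 5.6990 * 360.4040 = 2053.9424 kJ
Q3 (sensible, liquid) = 5.6990 * 3.2560 * 38.8180 = 720.3046 kJ
Q_total = 2864.3095 kJ

2864.3095 kJ


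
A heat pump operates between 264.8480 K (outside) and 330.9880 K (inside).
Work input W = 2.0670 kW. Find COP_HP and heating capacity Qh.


COP = 330.9880 / 66.1400 = 5.0044
Qh = 5.0044 * 2.0670 = 10.3440 kW

COP = 5.0044, Qh = 10.3440 kW


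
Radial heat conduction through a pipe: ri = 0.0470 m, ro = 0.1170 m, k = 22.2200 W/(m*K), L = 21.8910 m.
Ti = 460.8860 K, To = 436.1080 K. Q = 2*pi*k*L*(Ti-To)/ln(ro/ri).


dT = 24.7780 K
ln(ro/ri) = 0.9120
Q = 2*pi*22.2200*21.8910*24.7780 / 0.9120 = 83032.5536 W

83032.5536 W


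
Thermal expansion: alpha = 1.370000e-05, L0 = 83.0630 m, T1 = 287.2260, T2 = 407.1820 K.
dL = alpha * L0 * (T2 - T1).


dT = 119.9560 K
dL = 1.370000e-05 * 83.0630 * 119.9560 = 0.136506 m
L_final = 83.199506 m

dL = 0.136506 m


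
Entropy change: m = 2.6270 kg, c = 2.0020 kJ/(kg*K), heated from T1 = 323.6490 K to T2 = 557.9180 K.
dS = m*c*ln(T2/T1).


T2/T1 = 1.7238
ln(T2/T1) = 0.5446
dS = 2.6270 * 2.0020 * 0.5446 = 2.8639 kJ/K

2.8639 kJ/K


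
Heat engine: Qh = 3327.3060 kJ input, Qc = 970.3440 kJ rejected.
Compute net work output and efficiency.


W = 3327.3060 - 970.3440 = 2356.9620 kJ
eta = 2356.9620 / 3327.3060 = 0.7084 = 70.8369%

W = 2356.9620 kJ, eta = 70.8369%


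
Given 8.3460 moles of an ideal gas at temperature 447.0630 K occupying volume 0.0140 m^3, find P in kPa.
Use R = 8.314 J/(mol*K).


P = nRT/V = 8.3460 * 8.314 * 447.0630 / 0.0140
= 31021.0954 / 0.0140 = 2215792.5252 Pa = 2215.7925 kPa

2215.7925 kPa


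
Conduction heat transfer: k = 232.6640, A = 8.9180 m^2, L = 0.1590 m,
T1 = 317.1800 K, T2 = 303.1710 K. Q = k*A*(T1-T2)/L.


dT = 14.0090 K
Q = 232.6640 * 8.9180 * 14.0090 / 0.1590 = 182812.8290 W

182812.8290 W


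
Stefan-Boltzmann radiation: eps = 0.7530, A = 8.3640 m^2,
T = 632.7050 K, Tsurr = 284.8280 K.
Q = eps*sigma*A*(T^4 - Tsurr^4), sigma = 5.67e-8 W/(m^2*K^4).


T^4 = 1.6025e+11
Tsurr^4 = 6.5816e+09
Q = 0.7530 * 5.67e-8 * 8.3640 * 1.5367e+11 = 54876.1949 W

54876.1949 W


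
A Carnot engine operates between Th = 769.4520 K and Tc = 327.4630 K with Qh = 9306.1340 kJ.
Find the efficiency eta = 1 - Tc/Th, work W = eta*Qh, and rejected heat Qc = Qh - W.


eta = 1 - 327.4630/769.4520 = 0.5744
W = 0.5744 * 9306.1340 = 5345.6341 kJ
Qc = 9306.1340 - 5345.6341 = 3960.4999 kJ

eta = 57.4420%, W = 5345.6341 kJ, Qc = 3960.4999 kJ


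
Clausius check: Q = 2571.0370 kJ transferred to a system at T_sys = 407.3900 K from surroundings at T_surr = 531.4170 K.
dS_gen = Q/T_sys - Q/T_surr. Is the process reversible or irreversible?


dS_sys = 2571.0370/407.3900 = 6.3110 kJ/K
dS_surr = -2571.0370/531.4170 = -4.8381 kJ/K
dS_gen = 6.3110 - 4.8381 = 1.4729 kJ/K (irreversible)

dS_gen = 1.4729 kJ/K, irreversible


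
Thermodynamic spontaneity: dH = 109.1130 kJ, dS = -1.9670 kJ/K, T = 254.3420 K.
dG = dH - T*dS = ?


T*dS = 254.3420 * -1.9670 = -500.2907 kJ
dG = 109.1130 + 500.2907 = 609.4037 kJ (non-spontaneous)

dG = 609.4037 kJ, non-spontaneous


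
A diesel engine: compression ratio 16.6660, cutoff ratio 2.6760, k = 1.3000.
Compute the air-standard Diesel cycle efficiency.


r^(k-1) = 2.3257
rc^k = 3.5953
eta = 0.4878 = 48.7827%

48.7827%


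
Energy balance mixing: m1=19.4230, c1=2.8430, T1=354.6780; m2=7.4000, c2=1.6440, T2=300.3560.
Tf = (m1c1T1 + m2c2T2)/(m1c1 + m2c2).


num = 23239.1843
den = 67.3852
Tf = 344.8708 K

344.8708 K


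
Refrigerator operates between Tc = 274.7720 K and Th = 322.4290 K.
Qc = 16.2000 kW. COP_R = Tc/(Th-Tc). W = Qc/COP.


COP = 274.7720 / 47.6570 = 5.7656
W = 16.2000 / 5.7656 = 2.8098 kW

COP = 5.7656, W = 2.8098 kW


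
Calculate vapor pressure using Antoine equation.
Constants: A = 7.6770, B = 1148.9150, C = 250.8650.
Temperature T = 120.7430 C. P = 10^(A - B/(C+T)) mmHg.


C+T = 371.6080
B/(C+T) = 3.0917
log10(P) = 7.6770 - 3.0917 = 4.5853
P = 10^4.5853 = 38482.2853 mmHg

38482.2853 mmHg


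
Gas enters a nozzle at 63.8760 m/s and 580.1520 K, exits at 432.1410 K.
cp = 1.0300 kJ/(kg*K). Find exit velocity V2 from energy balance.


dT = 148.0110 K
2*cp*1000*dT = 304902.6600
V1^2 = 4080.1434
V2 = sqrt(308982.8034) = 555.8622 m/s

555.8622 m/s


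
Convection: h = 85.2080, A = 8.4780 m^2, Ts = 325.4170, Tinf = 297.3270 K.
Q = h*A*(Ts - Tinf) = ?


dT = 28.0900 K
Q = 85.2080 * 8.4780 * 28.0900 = 20292.0313 W

20292.0313 W


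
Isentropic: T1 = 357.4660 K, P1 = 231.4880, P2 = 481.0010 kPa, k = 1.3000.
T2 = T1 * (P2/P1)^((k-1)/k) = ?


(k-1)/k = 0.2308
(P2/P1)^exp = 1.1838
T2 = 357.4660 * 1.1838 = 423.1858 K

423.1858 K


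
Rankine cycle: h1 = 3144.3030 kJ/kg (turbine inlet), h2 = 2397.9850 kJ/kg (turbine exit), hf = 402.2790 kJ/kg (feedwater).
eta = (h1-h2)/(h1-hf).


W = 746.3180 kJ/kg
Q_in = 2742.0240 kJ/kg
eta = 0.2722 = 27.2178%

eta = 27.2178%


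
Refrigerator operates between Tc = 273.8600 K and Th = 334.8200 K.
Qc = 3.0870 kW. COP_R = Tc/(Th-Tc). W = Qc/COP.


COP = 273.8600 / 60.9600 = 4.4925
W = 3.0870 / 4.4925 = 0.6872 kW

COP = 4.4925, W = 0.6872 kW


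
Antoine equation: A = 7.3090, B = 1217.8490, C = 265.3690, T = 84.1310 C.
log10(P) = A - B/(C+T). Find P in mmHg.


C+T = 349.5000
B/(C+T) = 3.4845
log10(P) = 7.3090 - 3.4845 = 3.8245
P = 10^3.8245 = 6675.0344 mmHg

6675.0344 mmHg


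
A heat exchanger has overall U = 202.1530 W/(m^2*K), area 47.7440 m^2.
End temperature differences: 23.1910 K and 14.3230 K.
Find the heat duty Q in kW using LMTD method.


LMTD = 18.4022 K
Q = 202.1530 * 47.7440 * 18.4022 = 177611.0089 W = 177.6110 kW

177.6110 kW


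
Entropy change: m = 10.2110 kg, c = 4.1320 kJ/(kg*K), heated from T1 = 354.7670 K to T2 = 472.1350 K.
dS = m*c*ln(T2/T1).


T2/T1 = 1.3308
ln(T2/T1) = 0.2858
dS = 10.2110 * 4.1320 * 0.2858 = 12.0586 kJ/K

12.0586 kJ/K


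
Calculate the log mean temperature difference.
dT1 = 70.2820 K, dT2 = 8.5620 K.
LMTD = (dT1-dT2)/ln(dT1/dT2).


dT1/dT2 = 8.2086
ln(dT1/dT2) = 2.1052
LMTD = 61.7200 / 2.1052 = 29.3181 K

29.3181 K


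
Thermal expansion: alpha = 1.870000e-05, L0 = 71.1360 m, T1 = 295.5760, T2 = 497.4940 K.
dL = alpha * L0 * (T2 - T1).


dT = 201.9180 K
dL = 1.870000e-05 * 71.1360 * 201.9180 = 0.268600 m
L_final = 71.404600 m

dL = 0.268600 m
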